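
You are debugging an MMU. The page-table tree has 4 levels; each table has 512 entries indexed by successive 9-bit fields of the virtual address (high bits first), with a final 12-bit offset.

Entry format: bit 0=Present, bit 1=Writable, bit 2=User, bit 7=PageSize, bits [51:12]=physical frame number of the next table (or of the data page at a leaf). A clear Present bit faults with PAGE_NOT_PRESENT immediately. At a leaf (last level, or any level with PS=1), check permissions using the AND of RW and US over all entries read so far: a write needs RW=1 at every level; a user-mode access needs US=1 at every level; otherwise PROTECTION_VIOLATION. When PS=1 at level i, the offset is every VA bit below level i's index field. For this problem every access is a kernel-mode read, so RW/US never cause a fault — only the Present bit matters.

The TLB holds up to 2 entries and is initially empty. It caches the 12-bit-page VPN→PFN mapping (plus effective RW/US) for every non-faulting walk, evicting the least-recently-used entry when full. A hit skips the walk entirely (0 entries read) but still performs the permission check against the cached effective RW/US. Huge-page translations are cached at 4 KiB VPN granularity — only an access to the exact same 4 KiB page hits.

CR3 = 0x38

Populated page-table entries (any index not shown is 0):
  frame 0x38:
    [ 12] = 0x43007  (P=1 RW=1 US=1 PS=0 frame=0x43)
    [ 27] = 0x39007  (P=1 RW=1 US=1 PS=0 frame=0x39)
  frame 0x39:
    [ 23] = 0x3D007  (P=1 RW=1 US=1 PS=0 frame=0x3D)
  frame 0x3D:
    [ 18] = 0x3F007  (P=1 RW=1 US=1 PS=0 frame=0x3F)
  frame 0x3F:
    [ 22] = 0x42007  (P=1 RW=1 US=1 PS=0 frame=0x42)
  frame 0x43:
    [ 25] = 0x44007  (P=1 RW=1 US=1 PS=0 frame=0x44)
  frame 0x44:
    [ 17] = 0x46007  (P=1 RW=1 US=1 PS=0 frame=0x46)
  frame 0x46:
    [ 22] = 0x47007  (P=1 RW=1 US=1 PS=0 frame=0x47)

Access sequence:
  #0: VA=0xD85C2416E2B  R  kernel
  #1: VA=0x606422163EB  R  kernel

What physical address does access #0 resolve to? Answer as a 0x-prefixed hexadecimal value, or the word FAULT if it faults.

Walk each access:
#0 VA=0xD85C2416E2B (r,kernel):
  L0 @0x38[27] → 0x39007  P=1,RW=1,US=1,PS=0
  L1 @0x39[23] → 0x3D007  P=1,RW=1,US=1,PS=0
  L2 @0x3D[18] → 0x3F007  P=1,RW=1,US=1,PS=0
  L3 @0x3F[22] → 0x42007  P=1,RW=1,US=1,PS=0
  ✓ 0x42E2B  — 4 lookups
#1 VA=0x606422163EB (r,kernel):
  L0 @0x38[12] → 0x43007  P=1,RW=1,US=1,PS=0
  L1 @0x43[25] → 0x44007  P=1,RW=1,US=1,PS=0
  L2 @0x44[17] → 0x46007  P=1,RW=1,US=1,PS=0
  L3 @0x46[22] → 0x47007  P=1,RW=1,US=1,PS=0
  ✓ 0x473EB  — 4 lookups

Access #0 PA: 0x42E2B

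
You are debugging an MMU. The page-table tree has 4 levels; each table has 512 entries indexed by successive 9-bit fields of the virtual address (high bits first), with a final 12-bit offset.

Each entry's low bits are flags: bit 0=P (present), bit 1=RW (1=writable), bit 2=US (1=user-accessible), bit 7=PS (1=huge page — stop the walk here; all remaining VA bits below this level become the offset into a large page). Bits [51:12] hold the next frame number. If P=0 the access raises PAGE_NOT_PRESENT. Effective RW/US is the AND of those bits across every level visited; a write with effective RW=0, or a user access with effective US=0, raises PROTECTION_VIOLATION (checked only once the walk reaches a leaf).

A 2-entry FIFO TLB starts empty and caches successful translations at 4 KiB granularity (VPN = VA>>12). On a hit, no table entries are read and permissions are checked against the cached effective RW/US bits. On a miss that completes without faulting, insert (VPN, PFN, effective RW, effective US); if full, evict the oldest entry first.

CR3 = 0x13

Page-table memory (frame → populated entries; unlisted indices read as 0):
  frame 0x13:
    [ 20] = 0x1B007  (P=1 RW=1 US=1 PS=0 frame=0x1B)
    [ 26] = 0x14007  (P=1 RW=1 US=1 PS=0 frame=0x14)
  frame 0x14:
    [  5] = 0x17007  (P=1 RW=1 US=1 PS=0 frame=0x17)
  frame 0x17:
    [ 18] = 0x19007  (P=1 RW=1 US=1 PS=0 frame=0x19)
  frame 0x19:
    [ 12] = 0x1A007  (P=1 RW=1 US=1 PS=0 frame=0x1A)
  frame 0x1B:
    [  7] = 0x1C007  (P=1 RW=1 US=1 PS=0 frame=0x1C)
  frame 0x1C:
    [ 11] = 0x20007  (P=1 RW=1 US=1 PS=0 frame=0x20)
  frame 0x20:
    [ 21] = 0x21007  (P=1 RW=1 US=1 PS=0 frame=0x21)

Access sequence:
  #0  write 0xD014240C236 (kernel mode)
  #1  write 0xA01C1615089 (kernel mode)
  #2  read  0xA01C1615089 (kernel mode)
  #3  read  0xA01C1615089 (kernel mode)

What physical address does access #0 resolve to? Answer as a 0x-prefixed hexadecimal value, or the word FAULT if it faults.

Trace:
#0 VA=0xD014240C236 (w,kernel):
  lvl0: tbl 0x13, slot 26 ⇒ 0x14007 (P1/RW1/US1/PS0)
  lvl1: tbl 0x14, slot 5 ⇒ 0x17007 (P1/RW1/US1/PS0)
  lvl2: tbl 0x17, slot 18 ⇒ 0x19007 (P1/RW1/US1/PS0)
  lvl3: tbl 0x19, slot 12 ⇒ 0x1A007 (P1/RW1/US1/PS0)
  → PA=0x1A236  (4 entries read)
#1 VA=0xA01C1615089 (w,kernel):
  lvl0: tbl 0x13, slot 20 ⇒ 0x1B007 (P1/RW1/US1/PS0)
  lvl1: tbl 0x1B, slot 7 ⇒ 0x1C007 (P1/RW1/US1/PS0)
  lvl2: tbl 0x1C, slot 11 ⇒ 0x20007 (P1/RW1/US1/PS0)
  lvl3: tbl 0x20, slot 21 ⇒ 0x21007 (P1/RW1/US1/PS0)
  → PA=0x21089  (4 entries read)
#2 VA=0xA01C1615089 (r,kernel):
  TLB hit vpn=0xA01C1615 → PA=0x21089
#3 VA=0xA01C1615089 (r,kernel):
  TLB hit vpn=0xA01C1615 → PA=0x21089

Access #0 PA: 0x1A236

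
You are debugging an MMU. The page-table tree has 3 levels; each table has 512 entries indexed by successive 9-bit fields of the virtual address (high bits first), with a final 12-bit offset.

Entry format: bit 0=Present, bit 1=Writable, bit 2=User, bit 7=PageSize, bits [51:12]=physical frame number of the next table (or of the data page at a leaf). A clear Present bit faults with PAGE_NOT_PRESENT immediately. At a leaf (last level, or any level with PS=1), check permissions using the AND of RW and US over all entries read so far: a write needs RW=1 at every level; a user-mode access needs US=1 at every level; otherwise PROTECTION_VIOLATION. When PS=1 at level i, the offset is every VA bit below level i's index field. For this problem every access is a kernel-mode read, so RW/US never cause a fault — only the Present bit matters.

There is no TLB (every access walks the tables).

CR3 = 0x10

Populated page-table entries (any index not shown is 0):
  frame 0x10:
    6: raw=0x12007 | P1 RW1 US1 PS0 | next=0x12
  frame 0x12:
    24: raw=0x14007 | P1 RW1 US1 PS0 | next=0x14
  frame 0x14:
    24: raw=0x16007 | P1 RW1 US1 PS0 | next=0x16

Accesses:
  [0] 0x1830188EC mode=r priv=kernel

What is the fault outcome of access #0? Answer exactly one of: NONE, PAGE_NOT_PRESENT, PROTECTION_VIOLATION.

Per-access translation:
#0 VA=0x1830188EC (r,kernel):
  L0 @0x10[6] → 0x12007  P=1,RW=1,US=1,PS=0
  L1 @0x12[24] → 0x14007  P=1,RW=1,US=1,PS=0
  L2 @0x14[24] → 0x16007  P=1,RW=1,US=1,PS=0
  ✓ 0x168EC  — 3 lookups

Access #0 fault: NONE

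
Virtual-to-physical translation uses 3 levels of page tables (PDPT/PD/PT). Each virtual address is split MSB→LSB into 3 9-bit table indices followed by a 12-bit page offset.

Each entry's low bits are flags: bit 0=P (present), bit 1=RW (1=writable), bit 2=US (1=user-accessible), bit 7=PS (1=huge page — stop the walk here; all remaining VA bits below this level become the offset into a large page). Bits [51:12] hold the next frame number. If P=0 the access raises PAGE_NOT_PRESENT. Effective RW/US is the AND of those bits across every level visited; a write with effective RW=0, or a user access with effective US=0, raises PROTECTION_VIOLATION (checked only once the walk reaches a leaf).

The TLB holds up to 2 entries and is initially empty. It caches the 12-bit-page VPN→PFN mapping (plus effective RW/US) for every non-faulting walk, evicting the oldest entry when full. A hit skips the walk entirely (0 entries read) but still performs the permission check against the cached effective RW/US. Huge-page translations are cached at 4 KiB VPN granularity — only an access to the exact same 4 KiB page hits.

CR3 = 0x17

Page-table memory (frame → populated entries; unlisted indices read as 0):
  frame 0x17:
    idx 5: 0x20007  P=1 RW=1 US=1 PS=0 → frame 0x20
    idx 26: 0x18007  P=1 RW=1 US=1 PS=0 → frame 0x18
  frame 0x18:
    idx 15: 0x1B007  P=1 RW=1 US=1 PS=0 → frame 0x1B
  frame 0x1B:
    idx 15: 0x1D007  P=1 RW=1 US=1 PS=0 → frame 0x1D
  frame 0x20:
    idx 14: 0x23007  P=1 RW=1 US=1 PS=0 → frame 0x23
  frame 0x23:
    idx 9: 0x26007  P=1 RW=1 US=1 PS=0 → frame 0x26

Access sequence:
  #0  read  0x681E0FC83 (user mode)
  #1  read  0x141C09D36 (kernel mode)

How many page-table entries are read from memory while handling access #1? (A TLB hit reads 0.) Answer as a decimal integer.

Per-access translation:
#0 VA=0x681E0FC83 (r,user):
  L0: frame=0x17 idx=26 entry=0x18007 [P=1 RW=1 US=1 PS=0]
  L1: frame=0x18 idx=15 entry=0x1B007 [P=1 RW=1 US=1 PS=0]
  L2: frame=0x1B idx=15 entry=0x1D007 [P=1 RW=1 US=1 PS=0]
  ⇒ phys 0x1DC83  [3 reads]
#1 VA=0x141C09D36 (r,kernel):
  L0: frame=0x17 idx=5 entry=0x20007 [P=1 RW=1 US=1 PS=0]
  L1: frame=0x20 idx=14 entry=0x23007 [P=1 RW=1 US=1 PS=0]
  L2: frame=0x23 idx=9 entry=0x26007 [P=1 RW=1 US=1 PS=0]
  ⇒ phys 0x26D36  [3 reads]

Entries read for #1: 3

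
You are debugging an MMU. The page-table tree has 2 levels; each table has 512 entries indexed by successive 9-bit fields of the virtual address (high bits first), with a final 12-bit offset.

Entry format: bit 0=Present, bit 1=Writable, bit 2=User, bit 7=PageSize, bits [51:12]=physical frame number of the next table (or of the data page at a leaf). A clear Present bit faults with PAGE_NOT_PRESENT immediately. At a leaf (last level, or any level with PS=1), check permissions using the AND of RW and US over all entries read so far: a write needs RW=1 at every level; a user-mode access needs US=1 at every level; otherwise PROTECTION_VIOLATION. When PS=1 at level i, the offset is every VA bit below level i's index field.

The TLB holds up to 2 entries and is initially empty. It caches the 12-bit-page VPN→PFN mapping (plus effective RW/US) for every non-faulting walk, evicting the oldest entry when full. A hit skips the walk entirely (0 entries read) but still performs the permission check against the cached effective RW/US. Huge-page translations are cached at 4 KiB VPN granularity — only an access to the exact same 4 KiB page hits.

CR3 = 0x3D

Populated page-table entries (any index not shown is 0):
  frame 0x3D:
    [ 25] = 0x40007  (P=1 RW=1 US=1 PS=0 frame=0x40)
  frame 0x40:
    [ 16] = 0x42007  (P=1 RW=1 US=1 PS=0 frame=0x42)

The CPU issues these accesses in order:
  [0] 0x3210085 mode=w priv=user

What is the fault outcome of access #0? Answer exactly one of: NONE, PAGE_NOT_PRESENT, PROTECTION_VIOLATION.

Per-access translation:
#0 VA=0x3210085 (w,user):
  lvl0: tbl 0x3D, slot 25 ⇒ 0x40007 (P1/RW1/US1/PS0)
  lvl1: tbl 0x40, slot 16 ⇒ 0x42007 (P1/RW1/US1/PS0)
  → PA=0x42085  (2 entries read)

Access #0 fault: NONE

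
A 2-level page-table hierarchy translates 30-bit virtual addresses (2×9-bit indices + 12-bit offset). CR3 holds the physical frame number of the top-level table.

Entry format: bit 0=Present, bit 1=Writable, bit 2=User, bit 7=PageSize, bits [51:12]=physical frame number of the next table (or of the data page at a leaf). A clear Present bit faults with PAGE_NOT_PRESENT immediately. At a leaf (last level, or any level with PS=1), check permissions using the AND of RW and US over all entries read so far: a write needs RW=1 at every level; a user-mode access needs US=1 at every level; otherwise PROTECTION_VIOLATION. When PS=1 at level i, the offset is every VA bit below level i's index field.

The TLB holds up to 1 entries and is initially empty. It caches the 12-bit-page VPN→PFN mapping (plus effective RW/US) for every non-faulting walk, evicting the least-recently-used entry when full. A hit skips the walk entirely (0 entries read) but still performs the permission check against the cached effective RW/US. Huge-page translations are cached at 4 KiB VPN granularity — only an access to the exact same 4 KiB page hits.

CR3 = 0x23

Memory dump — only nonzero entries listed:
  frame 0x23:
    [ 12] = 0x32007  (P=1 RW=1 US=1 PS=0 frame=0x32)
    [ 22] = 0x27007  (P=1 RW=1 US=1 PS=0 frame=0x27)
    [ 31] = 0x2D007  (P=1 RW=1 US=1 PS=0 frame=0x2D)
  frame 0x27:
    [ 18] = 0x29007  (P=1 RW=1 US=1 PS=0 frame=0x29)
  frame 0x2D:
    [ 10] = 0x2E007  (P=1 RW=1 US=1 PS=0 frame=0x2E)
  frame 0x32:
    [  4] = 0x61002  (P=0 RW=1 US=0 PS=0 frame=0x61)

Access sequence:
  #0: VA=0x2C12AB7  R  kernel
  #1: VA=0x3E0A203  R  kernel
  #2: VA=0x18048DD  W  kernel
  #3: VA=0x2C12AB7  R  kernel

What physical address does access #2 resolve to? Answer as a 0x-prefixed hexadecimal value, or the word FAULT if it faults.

Per-access translation:
#0 VA=0x2C12AB7 (r,kernel):
  lvl0: tbl 0x23, slot 22 ⇒ 0x27007 (P1/RW1/US1/PS0)
  lvl1: tbl 0x27, slot 18 ⇒ 0x29007 (P1/RW1/US1/PS0)
  → PA=0x29AB7  (2 entries read)
#1 VA=0x3E0A203 (r,kernel):
  lvl0: tbl 0x23, slot 31 ⇒ 0x2D007 (P1/RW1/US1/PS0)
  lvl1: tbl 0x2D, slot 10 ⇒ 0x2E007 (P1/RW1/US1/PS0)
  → PA=0x2E203  (2 entries read)
#2 VA=0x18048DD (w,kernel):
  lvl0: tbl 0x23, slot 12 ⇒ 0x32007 (P1/RW1/US1/PS0)
  lvl1: tbl 0x32, slot 4 ⇒ 0x61002 (P0/RW1/US0/PS0)
  ✗ PAGE_NOT_PRESENT  [2 reads]
#3 VA=0x2C12AB7 (r,kernel):
  lvl0: tbl 0x23, slot 22 ⇒ 0x27007 (P1/RW1/US1/PS0)
  lvl1: tbl 0x27, slot 18 ⇒ 0x29007 (P1/RW1/US1/PS0)
  → PA=0x29AB7  (2 entries read)

Access #2 PA: FAULT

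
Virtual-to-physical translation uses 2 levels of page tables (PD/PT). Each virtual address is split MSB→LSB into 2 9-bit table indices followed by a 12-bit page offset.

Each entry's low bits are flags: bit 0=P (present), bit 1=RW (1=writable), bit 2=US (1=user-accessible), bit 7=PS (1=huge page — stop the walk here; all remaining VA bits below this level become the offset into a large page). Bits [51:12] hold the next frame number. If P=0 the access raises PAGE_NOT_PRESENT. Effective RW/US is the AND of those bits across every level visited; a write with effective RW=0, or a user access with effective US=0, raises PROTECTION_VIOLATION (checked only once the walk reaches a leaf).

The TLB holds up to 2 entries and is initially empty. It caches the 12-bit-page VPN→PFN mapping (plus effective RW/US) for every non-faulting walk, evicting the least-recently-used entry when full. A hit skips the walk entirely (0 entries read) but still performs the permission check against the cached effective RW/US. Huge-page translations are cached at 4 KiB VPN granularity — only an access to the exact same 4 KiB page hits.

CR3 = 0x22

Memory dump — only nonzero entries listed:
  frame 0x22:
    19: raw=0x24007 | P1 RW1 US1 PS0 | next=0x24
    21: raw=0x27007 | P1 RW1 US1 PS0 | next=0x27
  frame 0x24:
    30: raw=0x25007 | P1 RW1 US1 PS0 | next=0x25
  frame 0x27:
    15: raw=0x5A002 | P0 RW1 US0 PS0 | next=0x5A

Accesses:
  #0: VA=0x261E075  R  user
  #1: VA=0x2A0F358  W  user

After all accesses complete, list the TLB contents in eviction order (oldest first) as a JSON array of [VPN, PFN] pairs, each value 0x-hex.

Trace:
#0 VA=0x261E075 (r,user):
  lvl0: tbl 0x22, slot 19 ⇒ 0x24007 (P1/RW1/US1/PS0)
  lvl1: tbl 0x24, slot 30 ⇒ 0x25007 (P1/RW1/US1/PS0)
  → PA=0x25075  (2 entries read)
#1 VA=0x2A0F358 (w,user):
  lvl0: tbl 0x22, slot 21 ⇒ 0x27007 (P1/RW1/US1/PS0)
  lvl1: tbl 0x27, slot 15 ⇒ 0x5A002 (P0/RW1/US0/PS0)
  ✗ PAGE_NOT_PRESENT  [2 reads]

TLB: [["0x261E", "0x25"]]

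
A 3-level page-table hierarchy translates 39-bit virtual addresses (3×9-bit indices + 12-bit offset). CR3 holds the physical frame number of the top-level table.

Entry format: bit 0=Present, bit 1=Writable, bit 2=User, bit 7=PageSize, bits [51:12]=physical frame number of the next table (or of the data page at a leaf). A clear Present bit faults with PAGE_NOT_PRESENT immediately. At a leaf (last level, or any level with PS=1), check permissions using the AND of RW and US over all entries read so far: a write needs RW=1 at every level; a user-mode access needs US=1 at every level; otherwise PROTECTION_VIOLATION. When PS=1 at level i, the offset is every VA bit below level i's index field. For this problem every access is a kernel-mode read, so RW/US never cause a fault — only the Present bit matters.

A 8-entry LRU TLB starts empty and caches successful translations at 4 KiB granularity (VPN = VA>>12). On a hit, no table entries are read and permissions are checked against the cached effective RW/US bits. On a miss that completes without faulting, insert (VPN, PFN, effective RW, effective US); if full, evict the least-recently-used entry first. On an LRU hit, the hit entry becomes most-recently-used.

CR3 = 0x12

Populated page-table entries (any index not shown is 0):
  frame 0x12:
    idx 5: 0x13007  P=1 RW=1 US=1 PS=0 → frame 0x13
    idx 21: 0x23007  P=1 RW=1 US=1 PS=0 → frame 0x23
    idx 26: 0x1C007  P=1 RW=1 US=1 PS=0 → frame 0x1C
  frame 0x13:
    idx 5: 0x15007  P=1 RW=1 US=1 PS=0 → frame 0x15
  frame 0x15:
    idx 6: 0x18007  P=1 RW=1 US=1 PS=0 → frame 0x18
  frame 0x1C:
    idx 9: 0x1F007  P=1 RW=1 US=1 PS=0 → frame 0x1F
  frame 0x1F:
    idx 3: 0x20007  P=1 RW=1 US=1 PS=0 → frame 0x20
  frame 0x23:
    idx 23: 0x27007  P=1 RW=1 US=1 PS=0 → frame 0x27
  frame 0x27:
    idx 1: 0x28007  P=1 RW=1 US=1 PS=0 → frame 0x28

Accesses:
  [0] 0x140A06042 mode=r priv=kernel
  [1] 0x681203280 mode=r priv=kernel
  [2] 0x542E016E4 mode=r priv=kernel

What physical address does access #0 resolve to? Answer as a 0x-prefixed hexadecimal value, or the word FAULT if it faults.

Per-access translation:
#0 VA=0x140A06042 (r,kernel):
  L0: frame=0x12 idx=5 entry=0x13007 [P=1 RW=1 US=1 PS=0]
  L1: frame=0x13 idx=5 entry=0x15007 [P=1 RW=1 US=1 PS=0]
  L2: frame=0x15 idx=6 entry=0x18007 [P=1 RW=1 US=1 PS=0]
  → PA=0x18042  (3 entries read)
#1 VA=0x681203280 (r,kernel):
  L0: frame=0x12 idx=26 entry=0x1C007 [P=1 RW=1 US=1 PS=0]
  L1: frame=0x1C idx=9 entry=0x1F007 [P=1 RW=1 US=1 PS=0]
  L2: frame=0x1F idx=3 entry=0x20007 [P=1 RW=1 US=1 PS=0]
  → PA=0x20280  (3 entries read)
#2 VA=0x542E016E4 (r,kernel):
  L0: frame=0x12 idx=21 entry=0x23007 [P=1 RW=1 US=1 PS=0]
  L1: frame=0x23 idx=23 entry=0x27007 [P=1 RW=1 US=1 PS=0]
  L2: frame=0x27 idx=1 entry=0x28007 [P=1 RW=1 US=1 PS=0]
  → PA=0x286E4  (3 entries read)

Access #0 PA: 0x18042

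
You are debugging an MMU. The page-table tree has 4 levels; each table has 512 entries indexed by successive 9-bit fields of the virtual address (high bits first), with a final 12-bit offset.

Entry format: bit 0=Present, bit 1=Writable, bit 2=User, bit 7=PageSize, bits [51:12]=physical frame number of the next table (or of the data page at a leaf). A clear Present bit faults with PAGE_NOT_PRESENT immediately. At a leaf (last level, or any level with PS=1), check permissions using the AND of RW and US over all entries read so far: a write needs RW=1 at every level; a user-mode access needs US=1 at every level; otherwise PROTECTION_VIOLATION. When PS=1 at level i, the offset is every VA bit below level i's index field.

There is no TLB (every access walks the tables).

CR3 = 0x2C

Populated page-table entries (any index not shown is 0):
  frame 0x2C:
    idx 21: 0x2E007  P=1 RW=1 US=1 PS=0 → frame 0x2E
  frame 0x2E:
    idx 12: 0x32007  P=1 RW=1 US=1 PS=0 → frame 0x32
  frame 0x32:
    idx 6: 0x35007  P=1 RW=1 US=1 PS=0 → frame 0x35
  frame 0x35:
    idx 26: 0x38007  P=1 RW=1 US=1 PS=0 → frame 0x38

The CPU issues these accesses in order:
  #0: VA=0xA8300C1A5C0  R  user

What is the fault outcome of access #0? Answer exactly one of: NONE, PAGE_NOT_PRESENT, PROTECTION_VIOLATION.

Per-access translation:
#0 VA=0xA8300C1A5C0 (r,user):
  L0 @0x2C[21] → 0x2E007  P=1,RW=1,US=1,PS=0
  L1 @0x2E[12] → 0x32007  P=1,RW=1,US=1,PS=0
  L2 @0x32[6] → 0x35007  P=1,RW=1,US=1,PS=0
  L3 @0x35[26] → 0x38007  P=1,RW=1,US=1,PS=0
  → PA=0x385C0  (4 entries read)

Access #0 fault: NONE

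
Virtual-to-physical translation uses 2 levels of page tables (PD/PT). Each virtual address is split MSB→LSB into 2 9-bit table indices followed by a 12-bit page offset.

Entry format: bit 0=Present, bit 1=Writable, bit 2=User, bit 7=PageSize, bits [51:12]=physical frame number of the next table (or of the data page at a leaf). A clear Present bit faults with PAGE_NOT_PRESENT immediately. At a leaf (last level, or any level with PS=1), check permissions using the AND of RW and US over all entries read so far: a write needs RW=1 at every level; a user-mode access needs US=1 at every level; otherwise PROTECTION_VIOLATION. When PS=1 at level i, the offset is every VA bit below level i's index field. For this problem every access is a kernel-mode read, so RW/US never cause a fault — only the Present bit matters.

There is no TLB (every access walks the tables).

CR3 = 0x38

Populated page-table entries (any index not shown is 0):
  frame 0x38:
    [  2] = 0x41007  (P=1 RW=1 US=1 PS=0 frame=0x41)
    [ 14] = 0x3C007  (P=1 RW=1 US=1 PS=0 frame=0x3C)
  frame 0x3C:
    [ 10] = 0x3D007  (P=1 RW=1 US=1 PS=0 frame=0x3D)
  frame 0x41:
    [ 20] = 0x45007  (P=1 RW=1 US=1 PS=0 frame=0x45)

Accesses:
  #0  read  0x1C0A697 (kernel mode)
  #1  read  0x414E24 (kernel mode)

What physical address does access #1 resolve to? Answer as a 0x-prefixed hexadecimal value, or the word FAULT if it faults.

Walk each access:
#0 VA=0x1C0A697 (r,kernel):
  [0] read 0x38 idx=14: raw=0x3C007 flags P=1 W=1 U=1 S=0
  [1] read 0x3C idx=10: raw=0x3D007 flags P=1 W=1 U=1 S=0
  ✓ 0x3D697  — 2 lookups
#1 VA=0x414E24 (r,kernel):
  [0] read 0x38 idx=2: raw=0x41007 flags P=1 W=1 U=1 S=0
  [1] read 0x41 idx=20: raw=0x45007 flags P=1 W=1 U=1 S=0
  ✓ 0x45E24  — 2 lookups

Access #1 PA: 0x45E24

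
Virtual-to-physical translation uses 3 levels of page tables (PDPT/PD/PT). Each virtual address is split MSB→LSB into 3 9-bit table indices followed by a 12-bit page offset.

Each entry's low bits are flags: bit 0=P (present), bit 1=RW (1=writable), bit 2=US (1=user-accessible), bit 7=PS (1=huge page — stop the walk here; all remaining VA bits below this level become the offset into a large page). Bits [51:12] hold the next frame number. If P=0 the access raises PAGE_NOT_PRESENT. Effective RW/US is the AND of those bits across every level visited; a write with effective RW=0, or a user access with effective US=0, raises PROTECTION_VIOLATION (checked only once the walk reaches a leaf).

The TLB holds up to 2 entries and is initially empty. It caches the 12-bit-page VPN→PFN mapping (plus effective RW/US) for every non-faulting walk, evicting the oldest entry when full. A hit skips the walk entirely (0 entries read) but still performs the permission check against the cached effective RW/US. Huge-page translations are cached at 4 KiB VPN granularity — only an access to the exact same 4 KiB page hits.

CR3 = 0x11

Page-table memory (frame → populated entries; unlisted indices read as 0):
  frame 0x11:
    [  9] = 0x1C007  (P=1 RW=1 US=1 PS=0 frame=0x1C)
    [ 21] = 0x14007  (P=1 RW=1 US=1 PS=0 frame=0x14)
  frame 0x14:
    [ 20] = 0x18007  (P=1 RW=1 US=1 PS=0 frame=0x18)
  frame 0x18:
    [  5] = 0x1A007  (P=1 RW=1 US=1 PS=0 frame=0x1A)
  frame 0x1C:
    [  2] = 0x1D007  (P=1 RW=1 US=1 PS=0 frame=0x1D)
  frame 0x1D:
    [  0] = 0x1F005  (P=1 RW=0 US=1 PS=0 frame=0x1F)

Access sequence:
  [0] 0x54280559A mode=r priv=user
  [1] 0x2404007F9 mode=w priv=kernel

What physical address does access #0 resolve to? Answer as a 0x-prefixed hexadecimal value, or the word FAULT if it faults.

Per-access translation:
#0 VA=0x54280559A (r,user):
  [0] read 0x11 idx=21: raw=0x14007 flags P=1 W=1 U=1 S=0
  [1] read 0x14 idx=20: raw=0x18007 flags P=1 W=1 U=1 S=0
  [2] read 0x18 idx=5: raw=0x1A007 flags P=1 W=1 U=1 S=0
  ✓ 0x1A59A  — 3 lookups
#1 VA=0x2404007F9 (w,kernel):
  [0] read 0x11 idx=9: raw=0x1C007 flags P=1 W=1 U=1 S=0
  [1] read 0x1C idx=2: raw=0x1D007 flags P=1 W=1 U=1 S=0
  [2] read 0x1D idx=0: raw=0x1F005 flags P=1 W=0 U=1 S=0
  → PROTECTION_VIOLATION  (3 entries read)

Access #0 PA: 0x1A59A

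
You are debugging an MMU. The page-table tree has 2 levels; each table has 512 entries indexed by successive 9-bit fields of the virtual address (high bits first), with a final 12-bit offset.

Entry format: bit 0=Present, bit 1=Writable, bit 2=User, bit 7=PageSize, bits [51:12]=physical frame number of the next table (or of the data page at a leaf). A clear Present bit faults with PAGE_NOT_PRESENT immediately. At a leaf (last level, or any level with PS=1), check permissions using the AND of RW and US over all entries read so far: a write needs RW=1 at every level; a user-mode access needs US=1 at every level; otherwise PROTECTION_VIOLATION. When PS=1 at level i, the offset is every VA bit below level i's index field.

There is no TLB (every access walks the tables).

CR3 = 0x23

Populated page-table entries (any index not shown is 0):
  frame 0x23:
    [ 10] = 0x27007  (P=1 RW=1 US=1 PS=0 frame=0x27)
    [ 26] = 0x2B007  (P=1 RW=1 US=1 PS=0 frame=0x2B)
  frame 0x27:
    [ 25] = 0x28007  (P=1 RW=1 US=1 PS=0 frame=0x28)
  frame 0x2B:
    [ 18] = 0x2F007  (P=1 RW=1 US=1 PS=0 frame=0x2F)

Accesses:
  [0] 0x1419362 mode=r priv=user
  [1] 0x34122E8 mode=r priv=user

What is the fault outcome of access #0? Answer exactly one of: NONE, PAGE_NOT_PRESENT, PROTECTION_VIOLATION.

Per-access translation:
#0 VA=0x1419362 (r,user):
  lvl0: tbl 0x23, slot 10 ⇒ 0x27007 (P1/RW1/US1/PS0)
  lvl1: tbl 0x27, slot 25 ⇒ 0x28007 (P1/RW1/US1/PS0)
  → PA=0x28362  (2 entries read)
#1 VA=0x34122E8 (r,user):
  lvl0: tbl 0x23, slot 26 ⇒ 0x2B007 (P1/RW1/US1/PS0)
  lvl1: tbl 0x2B, slot 18 ⇒ 0x2F007 (P1/RW1/US1/PS0)
  → PA=0x2F2E8  (2 entries read)

Access #0 fault: NONE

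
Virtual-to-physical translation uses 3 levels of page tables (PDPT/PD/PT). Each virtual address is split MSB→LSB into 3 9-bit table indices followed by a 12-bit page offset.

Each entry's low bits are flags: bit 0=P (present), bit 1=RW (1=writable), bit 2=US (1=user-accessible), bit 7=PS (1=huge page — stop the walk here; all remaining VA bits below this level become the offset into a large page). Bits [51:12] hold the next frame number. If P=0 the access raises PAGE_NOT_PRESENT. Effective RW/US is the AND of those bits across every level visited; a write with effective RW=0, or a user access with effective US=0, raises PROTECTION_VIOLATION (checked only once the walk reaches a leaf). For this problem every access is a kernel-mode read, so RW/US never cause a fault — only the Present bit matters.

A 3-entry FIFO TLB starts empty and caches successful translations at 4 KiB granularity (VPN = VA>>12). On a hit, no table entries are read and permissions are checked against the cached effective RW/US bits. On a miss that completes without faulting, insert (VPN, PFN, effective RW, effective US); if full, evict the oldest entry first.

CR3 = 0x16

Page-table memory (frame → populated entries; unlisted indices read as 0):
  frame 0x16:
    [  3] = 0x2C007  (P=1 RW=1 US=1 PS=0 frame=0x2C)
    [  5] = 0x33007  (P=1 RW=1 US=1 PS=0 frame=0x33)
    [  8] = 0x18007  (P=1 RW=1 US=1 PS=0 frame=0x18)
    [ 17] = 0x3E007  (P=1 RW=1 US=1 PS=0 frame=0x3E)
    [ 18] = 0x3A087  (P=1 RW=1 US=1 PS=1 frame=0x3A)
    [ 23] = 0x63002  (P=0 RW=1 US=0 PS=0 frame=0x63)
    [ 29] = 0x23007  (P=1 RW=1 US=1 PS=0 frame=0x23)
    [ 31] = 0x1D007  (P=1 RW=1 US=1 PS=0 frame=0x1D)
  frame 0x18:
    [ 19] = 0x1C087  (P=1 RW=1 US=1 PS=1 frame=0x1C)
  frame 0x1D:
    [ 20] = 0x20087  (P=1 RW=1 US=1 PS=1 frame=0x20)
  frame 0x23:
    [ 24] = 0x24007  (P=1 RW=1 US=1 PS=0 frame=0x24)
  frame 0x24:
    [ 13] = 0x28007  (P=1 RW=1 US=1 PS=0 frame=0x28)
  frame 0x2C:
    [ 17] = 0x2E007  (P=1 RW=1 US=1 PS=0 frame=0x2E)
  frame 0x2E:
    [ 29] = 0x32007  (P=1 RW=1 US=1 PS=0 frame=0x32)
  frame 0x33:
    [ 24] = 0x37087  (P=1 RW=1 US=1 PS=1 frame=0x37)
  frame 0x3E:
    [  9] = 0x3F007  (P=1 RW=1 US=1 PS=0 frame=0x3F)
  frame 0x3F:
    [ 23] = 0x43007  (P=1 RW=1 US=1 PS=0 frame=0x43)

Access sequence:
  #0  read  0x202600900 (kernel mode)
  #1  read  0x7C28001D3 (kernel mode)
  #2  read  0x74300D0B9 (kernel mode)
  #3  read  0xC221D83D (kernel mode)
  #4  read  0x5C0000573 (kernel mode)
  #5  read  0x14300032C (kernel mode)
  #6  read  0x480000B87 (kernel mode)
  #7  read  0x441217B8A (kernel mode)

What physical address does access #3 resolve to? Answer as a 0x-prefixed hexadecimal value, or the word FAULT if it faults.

Per-access translation:
#0 VA=0x202600900 (r,kernel):
  lvl0: tbl 0x16, slot 8 ⇒ 0x18007 (P1/RW1/US1/PS0)
  lvl1: tbl 0x18, slot 19 ⇒ 0x1C087 (P1/RW1/US1/PS1)
  ✓ 0x1C900 (huge @L1)  — 2 lookups
#1 VA=0x7C28001D3 (r,kernel):
  lvl0: tbl 0x16, slot 31 ⇒ 0x1D007 (P1/RW1/US1/PS0)
  lvl1: tbl 0x1D, slot 20 ⇒ 0x20087 (P1/RW1/US1/PS1)
  ✓ 0x201D3 (huge @L1)  — 2 lookups
#2 VA=0x74300D0B9 (r,kernel):
  lvl0: tbl 0x16, slot 29 ⇒ 0x23007 (P1/RW1/US1/PS0)
  lvl1: tbl 0x23, slot 24 ⇒ 0x24007 (P1/RW1/US1/PS0)
  lvl2: tbl 0x24, slot 13 ⇒ 0x28007 (P1/RW1/US1/PS0)
  ✓ 0x280B9  — 3 lookups
#3 VA=0xC221D83D (r,kernel):
  lvl0: tbl 0x16, slot 3 ⇒ 0x2C007 (P1/RW1/US1/PS0)
  lvl1: tbl 0x2C, slot 17 ⇒ 0x2E007 (P1/RW1/US1/PS0)
  lvl2: tbl 0x2E, slot 29 ⇒ 0x32007 (P1/RW1/US1/PS0)
  ✓ 0x3283D  — 3 lookups
#4 VA=0x5C0000573 (r,kernel):
  lvl0: tbl 0x16, slot 23 ⇒ 0x63002 (P0/RW1/US0/PS0)
  → PAGE_NOT_PRESENT  (1 entries read)
#5 VA=0x14300032C (r,kernel):
  lvl0: tbl 0x16, slot 5 ⇒ 0x33007 (P1/RW1/US1/PS0)
  lvl1: tbl 0x33, slot 24 ⇒ 0x37087 (P1/RW1/US1/PS1)
  ✓ 0x3732C (huge @L1)  — 2 lookups
#6 VA=0x480000B87 (r,kernel):
  lvl0: tbl 0x16, slot 18 ⇒ 0x3A087 (P1/RW1/US1/PS1)
  ✓ 0x3AB87 (huge @L0)  — 1 lookups
#7 VA=0x441217B8A (r,kernel):
  lvl0: tbl 0x16, slot 17 ⇒ 0x3E007 (P1/RW1/US1/PS0)
  lvl1: tbl 0x3E, slot 9 ⇒ 0x3F007 (P1/RW1/US1/PS0)
  lvl2: tbl 0x3F, slot 23 ⇒ 0x43007 (P1/RW1/US1/PS0)
  ✓ 0x43B8A  — 3 lookups

Access #3 PA: 0x3283D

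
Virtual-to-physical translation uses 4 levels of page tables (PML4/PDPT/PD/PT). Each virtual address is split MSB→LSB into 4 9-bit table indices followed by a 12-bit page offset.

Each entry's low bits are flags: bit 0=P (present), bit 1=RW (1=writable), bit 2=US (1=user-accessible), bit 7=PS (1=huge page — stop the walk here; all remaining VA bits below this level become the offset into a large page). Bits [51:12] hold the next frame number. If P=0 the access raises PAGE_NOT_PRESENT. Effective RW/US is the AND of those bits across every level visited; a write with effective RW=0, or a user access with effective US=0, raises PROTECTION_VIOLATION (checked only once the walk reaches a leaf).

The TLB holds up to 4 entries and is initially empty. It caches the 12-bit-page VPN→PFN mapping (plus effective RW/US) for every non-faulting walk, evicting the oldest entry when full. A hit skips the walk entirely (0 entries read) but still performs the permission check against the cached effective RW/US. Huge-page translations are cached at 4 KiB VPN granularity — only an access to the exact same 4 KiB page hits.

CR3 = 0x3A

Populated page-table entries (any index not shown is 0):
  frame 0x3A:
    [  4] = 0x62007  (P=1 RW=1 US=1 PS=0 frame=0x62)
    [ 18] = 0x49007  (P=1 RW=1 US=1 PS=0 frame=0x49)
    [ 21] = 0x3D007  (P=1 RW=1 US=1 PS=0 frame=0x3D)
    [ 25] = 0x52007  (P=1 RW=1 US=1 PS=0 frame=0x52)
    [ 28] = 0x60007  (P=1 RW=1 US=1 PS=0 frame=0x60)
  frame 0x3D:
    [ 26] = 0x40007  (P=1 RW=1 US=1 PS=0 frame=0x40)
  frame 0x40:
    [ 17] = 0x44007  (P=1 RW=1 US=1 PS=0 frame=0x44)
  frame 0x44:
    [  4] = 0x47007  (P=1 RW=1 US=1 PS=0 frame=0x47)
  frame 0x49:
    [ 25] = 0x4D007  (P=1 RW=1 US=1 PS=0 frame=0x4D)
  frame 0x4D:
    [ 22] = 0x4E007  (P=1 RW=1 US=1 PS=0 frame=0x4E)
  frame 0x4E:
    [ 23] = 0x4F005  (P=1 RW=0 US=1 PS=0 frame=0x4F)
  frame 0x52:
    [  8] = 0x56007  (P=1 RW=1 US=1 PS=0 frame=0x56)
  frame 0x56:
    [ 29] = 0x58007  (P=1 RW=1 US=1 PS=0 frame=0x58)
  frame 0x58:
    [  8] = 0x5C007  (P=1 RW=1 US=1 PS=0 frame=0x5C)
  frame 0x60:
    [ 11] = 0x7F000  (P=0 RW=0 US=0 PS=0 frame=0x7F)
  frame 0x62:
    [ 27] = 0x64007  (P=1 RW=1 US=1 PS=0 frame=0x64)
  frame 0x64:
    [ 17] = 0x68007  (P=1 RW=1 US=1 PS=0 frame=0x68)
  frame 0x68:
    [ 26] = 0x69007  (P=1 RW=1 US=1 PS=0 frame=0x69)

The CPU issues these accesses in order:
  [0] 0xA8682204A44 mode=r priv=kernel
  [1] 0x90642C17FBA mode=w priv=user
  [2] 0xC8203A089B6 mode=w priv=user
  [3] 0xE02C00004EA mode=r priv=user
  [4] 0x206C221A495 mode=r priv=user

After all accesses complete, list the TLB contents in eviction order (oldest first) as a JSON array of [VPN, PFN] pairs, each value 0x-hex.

Trace:
#0 VA=0xA8682204A44 (r,kernel):
  L0: frame=0x3A idx=21 entry=0x3D007 [P=1 RW=1 US=1 PS=0]
  L1: frame=0x3D idx=26 entry=0x40007 [P=1 RW=1 US=1 PS=0]
  L2: frame=0x40 idx=17 entry=0x44007 [P=1 RW=1 US=1 PS=0]
  L3: frame=0x44 idx=4 entry=0x47007 [P=1 RW=1 US=1 PS=0]
  → PA=0x47A44  (4 entries read)
#1 VA=0x90642C17FBA (w,user):
  L0: frame=0x3A idx=18 entry=0x49007 [P=1 RW=1 US=1 PS=0]
  L1: frame=0x49 idx=25 entry=0x4D007 [P=1 RW=1 US=1 PS=0]
  L2: frame=0x4D idx=22 entry=0x4E007 [P=1 RW=1 US=1 PS=0]
  L3: frame=0x4E idx=23 entry=0x4F005 [P=1 RW=0 US=1 PS=0]
  ✗ PROTECTION_VIOLATION  [4 reads]
#2 VA=0xC8203A089B6 (w,user):
  L0: frame=0x3A idx=25 entry=0x52007 [P=1 RW=1 US=1 PS=0]
  L1: frame=0x52 idx=8 entry=0x56007 [P=1 RW=1 US=1 PS=0]
  L2: frame=0x56 idx=29 entry=0x58007 [P=1 RW=1 US=1 PS=0]
  L3: frame=0x58 idx=8 entry=0x5C007 [P=1 RW=1 US=1 PS=0]
  → PA=0x5C9B6  (4 entries read)
#3 VA=0xE02C00004EA (r,user):
  L0: frame=0x3A idx=28 entry=0x60007 [P=1 RW=1 US=1 PS=0]
  L1: frame=0x60 idx=11 entry=0x7F000 [P=0 RW=0 US=0 PS=0]
  ✗ PAGE_NOT_PRESENT  [2 reads]
#4 VA=0x206C221A495 (r,user):
  L0: frame=0x3A idx=4 entry=0x62007 [P=1 RW=1 US=1 PS=0]
  L1: frame=0x62 idx=27 entry=0x64007 [P=1 RW=1 US=1 PS=0]
  L2: frame=0x64 idx=17 entry=0x68007 [P=1 RW=1 US=1 PS=0]
  L3: frame=0x68 idx=26 entry=0x69007 [P=1 RW=1 US=1 PS=0]
  → PA=0x69495  (4 entries read)

TLB: [["0xA8682204", "0x47"], ["0xC8203A08", "0x5C"], ["0x206C221A", "0x69"]]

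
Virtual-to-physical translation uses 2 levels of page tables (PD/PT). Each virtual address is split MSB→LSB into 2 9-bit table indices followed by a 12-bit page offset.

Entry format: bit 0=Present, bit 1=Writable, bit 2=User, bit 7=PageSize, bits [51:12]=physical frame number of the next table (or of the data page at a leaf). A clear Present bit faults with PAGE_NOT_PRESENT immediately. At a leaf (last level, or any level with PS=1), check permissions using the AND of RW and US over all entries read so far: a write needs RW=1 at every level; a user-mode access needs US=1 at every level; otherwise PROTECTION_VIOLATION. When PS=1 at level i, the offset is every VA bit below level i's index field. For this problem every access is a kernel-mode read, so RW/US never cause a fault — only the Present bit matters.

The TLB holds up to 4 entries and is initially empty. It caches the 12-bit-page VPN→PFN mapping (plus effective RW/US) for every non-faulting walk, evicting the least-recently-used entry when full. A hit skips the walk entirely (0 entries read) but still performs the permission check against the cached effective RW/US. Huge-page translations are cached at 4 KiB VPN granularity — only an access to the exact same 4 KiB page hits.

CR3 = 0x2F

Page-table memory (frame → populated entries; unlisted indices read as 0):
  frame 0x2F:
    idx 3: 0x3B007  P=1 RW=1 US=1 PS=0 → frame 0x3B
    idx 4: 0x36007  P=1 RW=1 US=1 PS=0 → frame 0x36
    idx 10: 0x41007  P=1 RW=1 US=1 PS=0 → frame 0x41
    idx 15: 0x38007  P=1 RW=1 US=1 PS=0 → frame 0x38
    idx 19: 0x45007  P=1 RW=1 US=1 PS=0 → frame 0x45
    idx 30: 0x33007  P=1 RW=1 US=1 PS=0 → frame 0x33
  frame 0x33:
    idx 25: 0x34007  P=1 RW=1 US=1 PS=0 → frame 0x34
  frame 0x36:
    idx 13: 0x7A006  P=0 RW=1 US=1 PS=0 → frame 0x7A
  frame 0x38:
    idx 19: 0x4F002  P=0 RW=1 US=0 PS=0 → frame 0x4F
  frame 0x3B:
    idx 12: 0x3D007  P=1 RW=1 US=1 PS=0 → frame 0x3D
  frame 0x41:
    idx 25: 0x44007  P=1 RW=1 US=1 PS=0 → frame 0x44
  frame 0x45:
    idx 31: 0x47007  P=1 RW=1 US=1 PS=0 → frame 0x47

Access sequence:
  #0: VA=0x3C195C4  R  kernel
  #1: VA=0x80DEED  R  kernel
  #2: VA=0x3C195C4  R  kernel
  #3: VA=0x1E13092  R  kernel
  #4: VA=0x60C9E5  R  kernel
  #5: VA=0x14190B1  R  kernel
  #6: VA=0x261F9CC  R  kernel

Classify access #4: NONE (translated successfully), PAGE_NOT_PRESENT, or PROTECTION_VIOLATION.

Trace:
#0 VA=0x3C195C4 (r,kernel):
  [0] read 0x2F idx=30: raw=0x33007 flags P=1 W=1 U=1 S=0
  [1] read 0x33 idx=25: raw=0x34007 flags P=1 W=1 U=1 S=0
  ✓ 0x345C4  — 2 lookups
#1 VA=0x80DEED (r,kernel):
  [0] read 0x2F idx=4: raw=0x36007 flags P=1 W=1 U=1 S=0
  [1] read 0x36 idx=13: raw=0x7A006 flags P=0 W=1 U=1 S=0
  ✗ PAGE_NOT_PRESENT  [2 reads]
#2 VA=0x3C195C4 (r,kernel):
  TLB hit vpn=0x3C19 → PA=0x345C4
#3 VA=0x1E13092 (r,kernel):
  [0] read 0x2F idx=15: raw=0x38007 flags P=1 W=1 U=1 S=0
  [1] read 0x38 idx=19: raw=0x4F002 flags P=0 W=1 U=0 S=0
  ✗ PAGE_NOT_PRESENT  [2 reads]
#4 VA=0x60C9E5 (r,kernel):
  [0] read 0x2F idx=3: raw=0x3B007 flags P=1 W=1 U=1 S=0
  [1] read 0x3B idx=12: raw=0x3D007 flags P=1 W=1 U=1 S=0
  ✓ 0x3D9E5  — 2 lookups
#5 VA=0x14190B1 (r,kernel):
  [0] read 0x2F idx=10: raw=0x41007 flags P=1 W=1 U=1 S=0
  [1] read 0x41 idx=25: raw=0x44007 flags P=1 W=1 U=1 S=0
  ✓ 0x440B1  — 2 lookups
#6 VA=0x261F9CC (r,kernel):
  [0] read 0x2F idx=19: raw=0x45007 flags P=1 W=1 U=1 S=0
  [1] read 0x45 idx=31: raw=0x47007 flags P=1 W=1 U=1 S=0
  ✓ 0x479CC  — 2 lookups

Access #4 fault: NONE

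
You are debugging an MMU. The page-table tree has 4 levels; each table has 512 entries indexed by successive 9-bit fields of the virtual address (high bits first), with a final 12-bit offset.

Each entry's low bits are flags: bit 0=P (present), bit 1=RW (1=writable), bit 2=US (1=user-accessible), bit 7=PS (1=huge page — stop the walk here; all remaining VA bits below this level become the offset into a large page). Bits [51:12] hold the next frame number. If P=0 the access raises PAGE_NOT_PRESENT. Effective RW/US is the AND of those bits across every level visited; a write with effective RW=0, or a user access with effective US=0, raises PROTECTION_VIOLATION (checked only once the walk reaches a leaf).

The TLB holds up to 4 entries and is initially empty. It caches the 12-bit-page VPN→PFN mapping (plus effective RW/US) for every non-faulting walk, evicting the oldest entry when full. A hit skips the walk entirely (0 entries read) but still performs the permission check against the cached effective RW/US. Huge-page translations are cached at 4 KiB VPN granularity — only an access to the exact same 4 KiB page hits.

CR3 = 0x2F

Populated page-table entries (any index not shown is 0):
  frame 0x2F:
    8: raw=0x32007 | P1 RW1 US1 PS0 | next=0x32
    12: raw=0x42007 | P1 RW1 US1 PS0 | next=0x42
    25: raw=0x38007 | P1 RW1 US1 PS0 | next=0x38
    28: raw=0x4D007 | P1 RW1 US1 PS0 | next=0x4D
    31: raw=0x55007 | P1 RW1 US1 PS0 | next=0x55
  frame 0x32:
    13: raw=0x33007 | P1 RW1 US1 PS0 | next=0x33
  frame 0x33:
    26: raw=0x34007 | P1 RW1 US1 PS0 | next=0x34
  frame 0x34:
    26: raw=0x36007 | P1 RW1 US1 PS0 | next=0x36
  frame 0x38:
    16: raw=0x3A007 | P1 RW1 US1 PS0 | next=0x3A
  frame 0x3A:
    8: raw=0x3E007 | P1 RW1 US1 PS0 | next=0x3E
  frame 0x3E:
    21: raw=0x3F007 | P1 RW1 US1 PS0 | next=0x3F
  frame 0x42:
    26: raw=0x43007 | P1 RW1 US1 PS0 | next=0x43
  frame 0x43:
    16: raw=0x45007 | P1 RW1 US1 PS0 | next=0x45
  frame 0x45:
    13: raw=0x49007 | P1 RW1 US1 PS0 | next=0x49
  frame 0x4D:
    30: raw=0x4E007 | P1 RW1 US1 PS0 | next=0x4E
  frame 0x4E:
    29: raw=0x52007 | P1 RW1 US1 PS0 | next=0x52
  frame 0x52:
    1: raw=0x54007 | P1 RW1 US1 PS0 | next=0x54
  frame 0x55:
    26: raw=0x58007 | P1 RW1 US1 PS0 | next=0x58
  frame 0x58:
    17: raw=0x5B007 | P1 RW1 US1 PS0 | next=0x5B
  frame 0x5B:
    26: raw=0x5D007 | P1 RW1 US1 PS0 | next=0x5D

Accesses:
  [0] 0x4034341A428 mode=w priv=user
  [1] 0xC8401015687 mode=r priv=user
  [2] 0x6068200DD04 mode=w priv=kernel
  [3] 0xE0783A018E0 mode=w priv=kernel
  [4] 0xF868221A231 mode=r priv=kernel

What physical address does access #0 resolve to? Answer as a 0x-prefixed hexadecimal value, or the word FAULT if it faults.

Trace:
#0 VA=0x4034341A428 (w,user):
  L0: frame=0x2F idx=8 entry=0x32007 [P=1 RW=1 US=1 PS=0]
  L1: frame=0x32 idx=13 entry=0x33007 [P=1 RW=1 US=1 PS=0]
  L2: frame=0x33 idx=26 entry=0x34007 [P=1 RW=1 US=1 PS=0]
  L3: frame=0x34 idx=26 entry=0x36007 [P=1 RW=1 US=1 PS=0]
  → PA=0x36428  (4 entries read)
#1 VA=0xC8401015687 (r,user):
  L0: frame=0x2F idx=25 entry=0x38007 [P=1 RW=1 US=1 PS=0]
  L1: frame=0x38 idx=16 entry=0x3A007 [P=1 RW=1 US=1 PS=0]
  L2: frame=0x3A idx=8 entry=0x3E007 [P=1 RW=1 US=1 PS=0]
  L3: frame=0x3E idx=21 entry=0x3F007 [P=1 RW=1 US=1 PS=0]
  → PA=0x3F687  (4 entries read)
#2 VA=0x6068200DD04 (w,kernel):
  L0: frame=0x2F idx=12 entry=0x42007 [P=1 RW=1 US=1 PS=0]
  L1: frame=0x42 idx=26 entry=0x43007 [P=1 RW=1 US=1 PS=0]
  L2: frame=0x43 idx=16 entry=0x45007 [P=1 RW=1 US=1 PS=0]
  L3: frame=0x45 idx=13 entry=0x49007 [P=1 RW=1 US=1 PS=0]
  → PA=0x49D04  (4 entries read)
#3 VA=0xE0783A018E0 (w,kernel):
  L0: frame=0x2F idx=28 entry=0x4D007 [P=1 RW=1 US=1 PS=0]
  L1: frame=0x4D idx=30 entry=0x4E007 [P=1 RW=1 US=1 PS=0]
  L2: frame=0x4E idx=29 entry=0x52007 [P=1 RW=1 US=1 PS=0]
  L3: frame=0x52 idx=1 entry=0x54007 [P=1 RW=1 US=1 PS=0]
  → PA=0x548E0  (4 entries read)
#4 VA=0xF868221A231 (r,kernel):
  L0: frame=0x2F idx=31 entry=0x55007 [P=1 RW=1 US=1 PS=0]
  L1: frame=0x55 idx=26 entry=0x58007 [P=1 RW=1 US=1 PS=0]
  L2: frame=0x58 idx=17 entry=0x5B007 [P=1 RW=1 US=1 PS=0]
  L3: frame=0x5B idx=26 entry=0x5D007 [P=1 RW=1 US=1 PS=0]
  → PA=0x5D231  (4 entries read)

Access #0 PA: 0x36428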